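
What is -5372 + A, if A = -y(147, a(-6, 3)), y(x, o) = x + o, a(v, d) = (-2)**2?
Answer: -5523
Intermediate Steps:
a(v, d) = 4
y(x, o) = o + x
A = -151 (A = -(4 + 147) = -1*151 = -151)
-5372 + A = -5372 - 151 = -5523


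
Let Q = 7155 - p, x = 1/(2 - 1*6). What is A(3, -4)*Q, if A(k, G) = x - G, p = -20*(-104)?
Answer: 76125/4 ≈ 19031.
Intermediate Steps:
p = 2080
x = -1/4 (x = 1/(2 - 6) = 1/(-4) = -1/4 ≈ -0.25000)
A(k, G) = -1/4 - G
Q = 5075 (Q = 7155 - 1*2080 = 7155 - 2080 = 5075)
A(3, -4)*Q = (-1/4 - 1*(-4))*5075 = (-1/4 + 4)*5075 = (15/4)*5075 = 76125/4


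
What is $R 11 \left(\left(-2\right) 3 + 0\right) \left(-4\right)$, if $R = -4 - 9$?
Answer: $-3432$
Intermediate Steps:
$R = -13$ ($R = -4 - 9 = -13$)
$R 11 \left(\left(-2\right) 3 + 0\right) \left(-4\right) = \left(-13\right) 11 \left(\left(-2\right) 3 + 0\right) \left(-4\right) = - 143 \left(-6 + 0\right) \left(-4\right) = - 143 \left(\left(-6\right) \left(-4\right)\right) = \left(-143\right) 24 = -3432$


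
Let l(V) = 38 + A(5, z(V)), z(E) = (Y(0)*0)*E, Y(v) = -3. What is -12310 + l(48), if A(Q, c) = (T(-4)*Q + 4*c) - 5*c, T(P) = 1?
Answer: -12267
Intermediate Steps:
z(E) = 0 (z(E) = (-3*0)*E = 0*E = 0)
A(Q, c) = Q - c (A(Q, c) = (1*Q + 4*c) - 5*c = (Q + 4*c) - 5*c = Q - c)
l(V) = 43 (l(V) = 38 + (5 - 1*0) = 38 + (5 + 0) = 38 + 5 = 43)
-12310 + l(48) = -12310 + 43 = -12267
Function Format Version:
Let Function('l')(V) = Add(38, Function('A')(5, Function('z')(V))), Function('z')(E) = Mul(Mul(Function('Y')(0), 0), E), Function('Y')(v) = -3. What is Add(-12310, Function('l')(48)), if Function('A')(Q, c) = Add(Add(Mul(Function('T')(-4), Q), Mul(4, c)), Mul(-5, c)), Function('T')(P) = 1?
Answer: -12267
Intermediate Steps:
Function('z')(E) = 0 (Function('z')(E) = Mul(Mul(-3, 0), E) = Mul(0, E) = 0)
Function('A')(Q, c) = Add(Q, Mul(-1, c)) (Function('A')(Q, c) = Add(Add(Mul(1, Q), Mul(4, c)), Mul(-5, c)) = Add(Add(Q, Mul(4, c)), Mul(-5, c)) = Add(Q, Mul(-1, c)))
Function('l')(V) = 43 (Function('l')(V) = Add(38, Add(5, Mul(-1, 0))) = Add(38, Add(5, 0)) = Add(38, 5) = 43)
Add(-12310, Function('l')(48)) = Add(-12310, 43) = -12267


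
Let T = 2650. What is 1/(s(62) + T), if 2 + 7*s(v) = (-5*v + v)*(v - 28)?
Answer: 7/10116 ≈ 0.00069197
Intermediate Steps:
s(v) = -2/7 - 4*v*(-28 + v)/7 (s(v) = -2/7 + ((-5*v + v)*(v - 28))/7 = -2/7 + ((-4*v)*(-28 + v))/7 = -2/7 + (-4*v*(-28 + v))/7 = -2/7 - 4*v*(-28 + v)/7)
1/(s(62) + T) = 1/((-2/7 + 16*62 - 4/7*62²) + 2650) = 1/((-2/7 + 992 - 4/7*3844) + 2650) = 1/((-2/7 + 992 - 15376/7) + 2650) = 1/(-8434/7 + 2650) = 1/(10116/7) = 7/10116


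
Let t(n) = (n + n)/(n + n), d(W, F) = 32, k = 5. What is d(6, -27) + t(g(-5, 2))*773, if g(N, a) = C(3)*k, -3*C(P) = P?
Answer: 805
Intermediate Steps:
C(P) = -P/3
g(N, a) = -5 (g(N, a) = -⅓*3*5 = -1*5 = -5)
t(n) = 1 (t(n) = (2*n)/((2*n)) = (2*n)*(1/(2*n)) = 1)
d(6, -27) + t(g(-5, 2))*773 = 32 + 1*773 = 32 + 773 = 805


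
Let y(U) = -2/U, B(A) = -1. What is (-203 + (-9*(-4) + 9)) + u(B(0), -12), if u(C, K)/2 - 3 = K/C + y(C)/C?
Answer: -132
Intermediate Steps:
u(C, K) = 6 - 4/C² + 2*K/C (u(C, K) = 6 + 2*(K/C + (-2/C)/C) = 6 + 2*(K/C - 2/C²) = 6 + 2*(-2/C² + K/C) = 6 + (-4/C² + 2*K/C) = 6 - 4/C² + 2*K/C)
(-203 + (-9*(-4) + 9)) + u(B(0), -12) = (-203 + (-9*(-4) + 9)) + (6 - 4/(-1)² + 2*(-12)/(-1)) = (-203 + (36 + 9)) + (6 - 4*1 + 2*(-12)*(-1)) = (-203 + 45) + (6 - 4 + 24) = -158 + 26 = -132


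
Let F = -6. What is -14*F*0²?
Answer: 0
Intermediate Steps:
-14*F*0² = -14*(-6)*0² = 84*0 = 0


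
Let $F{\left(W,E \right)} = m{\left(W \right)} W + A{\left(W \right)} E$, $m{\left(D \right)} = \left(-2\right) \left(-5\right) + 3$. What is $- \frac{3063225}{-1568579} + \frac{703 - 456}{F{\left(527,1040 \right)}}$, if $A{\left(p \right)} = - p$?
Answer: $\frac{127501443424}{65304649507} \approx 1.9524$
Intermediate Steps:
$m{\left(D \right)} = 13$ ($m{\left(D \right)} = 10 + 3 = 13$)
$F{\left(W,E \right)} = 13 W - E W$ ($F{\left(W,E \right)} = 13 W + - W E = 13 W - E W$)
$- \frac{3063225}{-1568579} + \frac{703 - 456}{F{\left(527,1040 \right)}} = - \frac{3063225}{-1568579} + \frac{703 - 456}{527 \left(13 - 1040\right)} = \left(-3063225\right) \left(- \frac{1}{1568579}\right) + \frac{703 - 456}{527 \left(13 - 1040\right)} = \frac{3063225}{1568579} + \frac{247}{527 \left(-1027\right)} = \frac{3063225}{1568579} + \frac{247}{-541229} = \frac{3063225}{1568579} + 247 \left(- \frac{1}{541229}\right) = \frac{3063225}{1568579} - \frac{19}{41633} = \frac{127501443424}{65304649507}$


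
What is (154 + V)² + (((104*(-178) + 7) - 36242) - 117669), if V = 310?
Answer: 42880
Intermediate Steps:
(154 + V)² + (((104*(-178) + 7) - 36242) - 117669) = (154 + 310)² + (((104*(-178) + 7) - 36242) - 117669) = 464² + (((-18512 + 7) - 36242) - 117669) = 215296 + ((-18505 - 36242) - 117669) = 215296 + (-54747 - 117669) = 215296 - 172416 = 42880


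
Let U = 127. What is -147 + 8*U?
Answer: 869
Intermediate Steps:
-147 + 8*U = -147 + 8*127 = -147 + 1016 = 869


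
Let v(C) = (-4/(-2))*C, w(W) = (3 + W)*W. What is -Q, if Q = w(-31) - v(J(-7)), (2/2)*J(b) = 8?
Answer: -852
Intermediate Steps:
J(b) = 8
w(W) = W*(3 + W)
v(C) = 2*C (v(C) = (-4*(-½))*C = 2*C)
Q = 852 (Q = -31*(3 - 31) - 2*8 = -31*(-28) - 1*16 = 868 - 16 = 852)
-Q = -1*852 = -852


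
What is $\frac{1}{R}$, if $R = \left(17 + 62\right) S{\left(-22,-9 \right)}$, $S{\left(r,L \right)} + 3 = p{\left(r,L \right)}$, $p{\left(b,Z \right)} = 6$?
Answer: $\frac{1}{237} \approx 0.0042194$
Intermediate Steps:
$S{\left(r,L \right)} = 3$ ($S{\left(r,L \right)} = -3 + 6 = 3$)
$R = 237$ ($R = \left(17 + 62\right) 3 = 79 \cdot 3 = 237$)
$\frac{1}{R} = \frac{1}{237}$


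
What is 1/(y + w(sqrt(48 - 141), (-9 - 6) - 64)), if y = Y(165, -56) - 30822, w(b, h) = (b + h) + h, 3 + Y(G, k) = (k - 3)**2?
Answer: -27502/756360097 - I*sqrt(93)/756360097 ≈ -3.6361e-5 - 1.275e-8*I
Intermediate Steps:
Y(G, k) = -3 + (-3 + k)**2 (Y(G, k) = -3 + (k - 3)**2 = -3 + (-3 + k)**2)
w(b, h) = b + 2*h
y = -27344 (y = (-3 + (-3 - 56)**2) - 30822 = (-3 + (-59)**2) - 30822 = (-3 + 3481) - 30822 = 3478 - 30822 = -27344)
1/(y + w(sqrt(48 - 141), (-9 - 6) - 64)) = 1/(-27344 + (sqrt(48 - 141) + 2*((-9 - 6) - 64))) = 1/(-27344 + (sqrt(-93) + 2*(-15 - 64))) = 1/(-27344 + (I*sqrt(93) + 2*(-79))) = 1/(-27344 + (I*sqrt(93) - 158)) = 1/(-27344 + (-158 + I*sqrt(93))) = 1/(-27502 + I*sqrt(93))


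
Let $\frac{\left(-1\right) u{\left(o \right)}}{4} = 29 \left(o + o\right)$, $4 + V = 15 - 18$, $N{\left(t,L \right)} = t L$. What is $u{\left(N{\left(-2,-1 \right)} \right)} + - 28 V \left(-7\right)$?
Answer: $-1836$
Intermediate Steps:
$N{\left(t,L \right)} = L t$
$V = -7$ ($V = -4 + \left(15 - 18\right) = -4 - 3 = -7$)
$u{\left(o \right)} = - 232 o$ ($u{\left(o \right)} = - 4 \cdot 29 \left(o + o\right) = - 4 \cdot 29 \cdot 2 o = - 4 \cdot 58 o = - 232 o$)
$u{\left(N{\left(-2,-1 \right)} \right)} + - 28 V \left(-7\right) = - 232 \left(\left(-1\right) \left(-2\right)\right) + \left(-28\right) \left(-7\right) \left(-7\right) = \left(-232\right) 2 + 196 \left(-7\right) = -464 - 1372 = -1836$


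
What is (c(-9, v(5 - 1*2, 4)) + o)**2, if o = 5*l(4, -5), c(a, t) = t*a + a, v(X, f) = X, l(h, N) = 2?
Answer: 676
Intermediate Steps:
c(a, t) = a + a*t (c(a, t) = a*t + a = a + a*t)
o = 10 (o = 5*2 = 10)
(c(-9, v(5 - 1*2, 4)) + o)**2 = (-9*(1 + (5 - 1*2)) + 10)**2 = (-9*(1 + (5 - 2)) + 10)**2 = (-9*(1 + 3) + 10)**2 = (-9*4 + 10)**2 = (-36 + 10)**2 = (-26)**2 = 676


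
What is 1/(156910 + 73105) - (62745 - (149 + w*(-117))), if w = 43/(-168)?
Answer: -805903325429/12880840 ≈ -62566.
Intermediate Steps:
w = -43/168 (w = 43*(-1/168) = -43/168 ≈ -0.25595)
1/(156910 + 73105) - (62745 - (149 + w*(-117))) = 1/(156910 + 73105) - (62745 - (149 - 43/168*(-117))) = 1/230015 - (62745 - (149 + 1677/56)) = 1/230015 - (62745 - 1*10021/56) = 1/230015 - (62745 - 10021/56) = 1/230015 - 1*3503699/56 = 1/230015 - 3503699/56 = -805903325429/12880840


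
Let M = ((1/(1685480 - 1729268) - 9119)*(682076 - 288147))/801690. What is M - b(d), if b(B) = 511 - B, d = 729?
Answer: -149644182490157/35104401720 ≈ -4262.8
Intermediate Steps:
M = -157296942065117/35104401720 (M = ((1/(-43788) - 9119)*393929)*(1/801690) = ((-1/43788 - 9119)*393929)*(1/801690) = -399302773/43788*393929*(1/801690) = -157296942065117/43788*1/801690 = -157296942065117/35104401720 ≈ -4480.8)
M - b(d) = -157296942065117/35104401720 - (511 - 1*729) = -157296942065117/35104401720 - (511 - 729) = -157296942065117/35104401720 - 1*(-218) = -157296942065117/35104401720 + 218 = -149644182490157/35104401720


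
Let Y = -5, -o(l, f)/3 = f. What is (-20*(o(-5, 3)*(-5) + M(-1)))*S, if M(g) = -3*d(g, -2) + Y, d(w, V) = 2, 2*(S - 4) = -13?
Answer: 1700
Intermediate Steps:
S = -5/2 (S = 4 + (½)*(-13) = 4 - 13/2 = -5/2 ≈ -2.5000)
o(l, f) = -3*f
M(g) = -11 (M(g) = -3*2 - 5 = -6 - 5 = -11)
(-20*(o(-5, 3)*(-5) + M(-1)))*S = -20*(-3*3*(-5) - 11)*(-5/2) = -20*(-9*(-5) - 11)*(-5/2) = -20*(45 - 11)*(-5/2) = -20*34*(-5/2) = -680*(-5/2) = 1700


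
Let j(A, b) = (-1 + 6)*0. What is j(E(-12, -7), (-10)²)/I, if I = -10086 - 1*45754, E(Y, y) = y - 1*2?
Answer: 0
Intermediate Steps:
E(Y, y) = -2 + y (E(Y, y) = y - 2 = -2 + y)
j(A, b) = 0 (j(A, b) = 5*0 = 0)
I = -55840 (I = -10086 - 45754 = -55840)
j(E(-12, -7), (-10)²)/I = 0/(-55840) = 0*(-1/55840) = 0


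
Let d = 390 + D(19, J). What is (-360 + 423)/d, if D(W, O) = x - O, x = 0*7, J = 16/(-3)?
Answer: 189/1186 ≈ 0.15936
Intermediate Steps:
J = -16/3 (J = 16*(-⅓) = -16/3 ≈ -5.3333)
x = 0
D(W, O) = -O (D(W, O) = 0 - O = -O)
d = 1186/3 (d = 390 - 1*(-16/3) = 390 + 16/3 = 1186/3 ≈ 395.33)
(-360 + 423)/d = (-360 + 423)/(1186/3) = 63*(3/1186) = 189/1186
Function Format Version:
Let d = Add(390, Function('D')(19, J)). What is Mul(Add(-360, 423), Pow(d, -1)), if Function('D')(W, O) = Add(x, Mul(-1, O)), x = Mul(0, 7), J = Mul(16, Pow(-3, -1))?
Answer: Rational(189, 1186) ≈ 0.15936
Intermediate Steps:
J = Rational(-16, 3) (J = Mul(16, Rational(-1, 3)) = Rational(-16, 3) ≈ -5.3333)
x = 0
Function('D')(W, O) = Mul(-1, O) (Function('D')(W, O) = Add(0, Mul(-1, O)) = Mul(-1, O))
d = Rational(1186, 3) (d = Add(390, Mul(-1, Rational(-16, 3))) = Add(390, Rational(16, 3)) = Rational(1186, 3) ≈ 395.33)
Mul(Add(-360, 423), Pow(d, -1)) = Mul(Add(-360, 423), Pow(Rational(1186, 3), -1)) = Mul(63, Rational(3, 1186)) = Rational(189, 1186)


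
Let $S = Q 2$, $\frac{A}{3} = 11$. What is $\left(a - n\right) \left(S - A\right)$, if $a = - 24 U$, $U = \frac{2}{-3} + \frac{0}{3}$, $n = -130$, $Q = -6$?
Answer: $-6570$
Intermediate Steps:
$A = 33$ ($A = 3 \cdot 11 = 33$)
$S = -12$ ($S = \left(-6\right) 2 = -12$)
$U = - \frac{2}{3}$ ($U = 2 \left(- \frac{1}{3}\right) + 0 \cdot \frac{1}{3} = - \frac{2}{3} + 0 = - \frac{2}{3} \approx -0.66667$)
$a = 16$ ($a = \left(-24\right) \left(- \frac{2}{3}\right) = 16$)
$\left(a - n\right) \left(S - A\right) = \left(16 - -130\right) \left(-12 - 33\right) = \left(16 + 130\right) \left(-12 - 33\right) = 146 \left(-45\right) = -6570$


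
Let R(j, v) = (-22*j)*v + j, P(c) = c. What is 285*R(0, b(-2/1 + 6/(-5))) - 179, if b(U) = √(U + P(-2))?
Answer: -179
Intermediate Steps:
b(U) = √(-2 + U) (b(U) = √(U - 2) = √(-2 + U))
R(j, v) = j - 22*j*v (R(j, v) = -22*j*v + j = j - 22*j*v)
285*R(0, b(-2/1 + 6/(-5))) - 179 = 285*(0*(1 - 22*√(-2 + (-2/1 + 6/(-5))))) - 179 = 285*(0*(1 - 22*√(-2 + (-2*1 + 6*(-⅕))))) - 179 = 285*(0*(1 - 22*√(-2 + (-2 - 6/5)))) - 179 = 285*(0*(1 - 22*√(-2 - 16/5))) - 179 = 285*(0*(1 - 22*I*√130/5)) - 179 = 285*0 - 179 = 0 - 179 = -179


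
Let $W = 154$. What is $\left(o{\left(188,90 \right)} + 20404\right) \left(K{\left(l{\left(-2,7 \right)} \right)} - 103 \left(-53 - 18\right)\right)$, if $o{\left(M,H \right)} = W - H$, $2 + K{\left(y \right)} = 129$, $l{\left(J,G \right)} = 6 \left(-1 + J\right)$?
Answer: $152281920$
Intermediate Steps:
$l{\left(J,G \right)} = -6 + 6 J$
$K{\left(y \right)} = 127$ ($K{\left(y \right)} = -2 + 129 = 127$)
$o{\left(M,H \right)} = 154 - H$
$\left(o{\left(188,90 \right)} + 20404\right) \left(K{\left(l{\left(-2,7 \right)} \right)} - 103 \left(-53 - 18\right)\right) = \left(\left(154 - 90\right) + 20404\right) \left(127 - 103 \left(-53 - 18\right)\right) = \left(\left(154 - 90\right) + 20404\right) \left(127 - -7313\right) = \left(64 + 20404\right) \left(127 + 7313\right) = 20468 \cdot 7440 = 152281920$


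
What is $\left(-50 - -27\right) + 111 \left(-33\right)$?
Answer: $-3686$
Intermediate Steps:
$\left(-50 - -27\right) + 111 \left(-33\right) = \left(-50 + 27\right) - 3663 = -23 - 3663 = -3686$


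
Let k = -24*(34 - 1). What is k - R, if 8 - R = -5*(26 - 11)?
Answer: -875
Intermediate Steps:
k = -792 (k = -24*33 = -792)
R = 83 (R = 8 - (-5)*(26 - 11) = 8 - (-5)*15 = 8 - 1*(-75) = 8 + 75 = 83)
k - R = -792 - 1*83 = -792 - 83 = -875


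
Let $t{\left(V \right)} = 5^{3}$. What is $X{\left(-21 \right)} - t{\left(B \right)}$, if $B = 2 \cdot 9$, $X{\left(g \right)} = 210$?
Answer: $85$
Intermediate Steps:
$B = 18$
$t{\left(V \right)} = 125$
$X{\left(-21 \right)} - t{\left(B \right)} = 210 - 125 = 85$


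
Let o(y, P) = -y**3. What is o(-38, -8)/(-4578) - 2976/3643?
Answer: -106761412/8338827 ≈ -12.803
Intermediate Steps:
o(-38, -8)/(-4578) - 2976/3643 = -1*(-38)**3/(-4578) - 2976/3643 = -1*(-54872)*(-1/4578) - 2976*1/3643 = 54872*(-1/4578) - 2976/3643 = -27436/2289 - 2976/3643 = -106761412/8338827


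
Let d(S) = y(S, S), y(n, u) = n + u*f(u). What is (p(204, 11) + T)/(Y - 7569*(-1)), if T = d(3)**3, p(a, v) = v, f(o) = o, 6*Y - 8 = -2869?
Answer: 10434/42553 ≈ 0.24520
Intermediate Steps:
Y = -2861/6 (Y = 4/3 + (1/6)*(-2869) = 4/3 - 2869/6 = -2861/6 ≈ -476.83)
y(n, u) = n + u**2 (y(n, u) = n + u*u = n + u**2)
d(S) = S + S**2
T = 1728 (T = (3*(1 + 3))**3 = (3*4)**3 = 12**3 = 1728)
(p(204, 11) + T)/(Y - 7569*(-1)) = (11 + 1728)/(-2861/6 - 7569*(-1)) = 1739/(-2861/6 + 7569) = 1739/(42553/6) = 1739*(6/42553) = 10434/42553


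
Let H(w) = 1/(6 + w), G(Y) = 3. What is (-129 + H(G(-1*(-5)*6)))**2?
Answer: 1345600/81 ≈ 16612.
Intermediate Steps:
(-129 + H(G(-1*(-5)*6)))**2 = (-129 + 1/(6 + 3))**2 = (-129 + 1/9)**2 = (-1160/9)**2 = 1345600/81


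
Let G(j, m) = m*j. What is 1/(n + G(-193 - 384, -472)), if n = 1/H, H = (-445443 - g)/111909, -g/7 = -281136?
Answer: 804465/219091178657 ≈ 3.6718e-6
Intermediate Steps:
g = 1967952 (g = -7*(-281136) = 1967952)
H = -804465/37303 (H = (-445443 - 1*1967952)/111909 = (-445443 - 1967952)*(1/111909) = -2413395*1/111909 = -804465/37303 ≈ -21.566)
G(j, m) = j*m
n = -37303/804465 (n = 1/(-804465/37303) = -37303/804465 ≈ -0.046370)
1/(n + G(-193 - 384, -472)) = 1/(-37303/804465 + (-193 - 384)*(-472)) = 1/(-37303/804465 - 577*(-472)) = 1/(-37303/804465 + 272344) = 1/(219091178657/804465) = 804465/219091178657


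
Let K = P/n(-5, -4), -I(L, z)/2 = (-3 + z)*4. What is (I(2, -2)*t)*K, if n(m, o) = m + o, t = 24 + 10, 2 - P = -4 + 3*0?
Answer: -2720/3 ≈ -906.67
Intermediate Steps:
I(L, z) = 24 - 8*z (I(L, z) = -2*(-3 + z)*4 = -2*(-12 + 4*z) = 24 - 8*z)
P = 6 (P = 2 - (-4 + 3*0) = 2 - (-4 + 0) = 2 - 1*(-4) = 2 + 4 = 6)
t = 34
K = -⅔ (K = 6/(-5 - 4) = 6/(-9) = 6*(-⅑) = -⅔ ≈ -0.66667)
(I(2, -2)*t)*K = ((24 - 8*(-2))*34)*(-⅔) = ((24 + 16)*34)*(-⅔) = (40*34)*(-⅔) = 1360*(-⅔) = -2720/3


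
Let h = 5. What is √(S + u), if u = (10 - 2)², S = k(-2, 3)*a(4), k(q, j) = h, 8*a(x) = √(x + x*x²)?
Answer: √(256 + 5*√17)/2 ≈ 8.3159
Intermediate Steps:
a(x) = √(x + x³)/8 (a(x) = √(x + x*x²)/8 = √(x + x³)/8)
k(q, j) = 5
S = 5*√17/4 (S = 5*(√(4 + 4³)/8) = 5*(√(4 + 64)/8) = 5*(√68/8) = 5*((2*√17)/8) = 5*(√17/4) = 5*√17/4 ≈ 5.1539)
u = 64 (u = 8² = 64)
√(S + u) = √(5*√17/4 + 64) = √(64 + 5*√17/4)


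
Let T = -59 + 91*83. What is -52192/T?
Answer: -26096/3747 ≈ -6.9645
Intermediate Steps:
T = 7494 (T = -59 + 7553 = 7494)
-52192/T = -52192/7494 = -52192*1/7494 = -26096/3747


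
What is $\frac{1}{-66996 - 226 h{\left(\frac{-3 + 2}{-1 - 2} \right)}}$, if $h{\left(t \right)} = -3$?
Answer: $- \frac{1}{66318} \approx -1.5079 \cdot 10^{-5}$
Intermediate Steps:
$\frac{1}{-66996 - 226 h{\left(\frac{-3 + 2}{-1 - 2} \right)}} = \frac{1}{-66996 - -678} = \frac{1}{-66996 + 678} = \frac{1}{-66318} = - \frac{1}{66318}$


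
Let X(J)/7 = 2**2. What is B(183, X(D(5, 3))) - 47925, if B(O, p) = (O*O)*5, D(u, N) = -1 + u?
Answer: 119520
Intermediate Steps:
X(J) = 28 (X(J) = 7*2**2 = 7*4 = 28)
B(O, p) = 5*O**2 (B(O, p) = O**2*5 = 5*O**2)
B(183, X(D(5, 3))) - 47925 = 5*183**2 - 47925 = 5*33489 - 47925 = 167445 - 47925 = 119520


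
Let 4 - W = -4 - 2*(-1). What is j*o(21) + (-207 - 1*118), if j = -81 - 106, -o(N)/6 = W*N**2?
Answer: 2968487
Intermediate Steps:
W = 6 (W = 4 - (-4 - 2*(-1)) = 4 - (-4 + 2) = 4 - 1*(-2) = 4 + 2 = 6)
o(N) = -36*N**2
j = -187
j*o(21) + (-207 - 1*118) = -(-6732)*21**2 + (-207 - 1*118) = -(-6732)*441 + (-207 - 118) = -187*(-15876) - 325 = 2968812 - 325 = 2968487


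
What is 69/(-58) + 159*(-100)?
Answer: -922269/58 ≈ -15901.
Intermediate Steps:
69/(-58) + 159*(-100) = 69*(-1/58) - 15900 = -69/58 - 15900 = -922269/58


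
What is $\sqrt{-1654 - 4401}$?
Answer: $i \sqrt{6055} \approx 77.814 i$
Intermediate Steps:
$\sqrt{-1654 - 4401} = \sqrt{-6055} = i \sqrt{6055}$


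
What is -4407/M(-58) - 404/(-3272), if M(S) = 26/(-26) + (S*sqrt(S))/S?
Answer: 3610885/48262 + 4407*I*sqrt(58)/59 ≈ 74.818 + 568.86*I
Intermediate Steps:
M(S) = -1 + sqrt(S) (M(S) = 26*(-1/26) + S**(3/2)/S = -1 + sqrt(S))
-4407/M(-58) - 404/(-3272) = -4407/(-1 + sqrt(-58)) - 404/(-3272) = -4407/(-1 + I*sqrt(58)) - 404*(-1/3272) = -4407/(-1 + I*sqrt(58)) + 101/818 = 101/818 - 4407/(-1 + I*sqrt(58))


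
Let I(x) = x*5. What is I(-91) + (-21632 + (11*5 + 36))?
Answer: -21996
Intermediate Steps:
I(x) = 5*x
I(-91) + (-21632 + (11*5 + 36)) = 5*(-91) + (-21632 + (11*5 + 36)) = -455 + (-21632 + (55 + 36)) = -455 + (-21632 + 91) = -455 - 21541 = -21996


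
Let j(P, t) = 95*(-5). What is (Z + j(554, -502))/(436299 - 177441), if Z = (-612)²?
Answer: 374069/258858 ≈ 1.4451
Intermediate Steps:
Z = 374544
j(P, t) = -475
(Z + j(554, -502))/(436299 - 177441) = (374544 - 475)/(436299 - 177441) = 374069/258858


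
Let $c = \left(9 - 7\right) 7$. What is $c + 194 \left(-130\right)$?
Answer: $-25206$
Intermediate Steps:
$c = 14$ ($c = 2 \cdot 7 = 14$)
$c + 194 \left(-130\right) = 14 + 194 \left(-130\right) = 14 - 25220 = -25206$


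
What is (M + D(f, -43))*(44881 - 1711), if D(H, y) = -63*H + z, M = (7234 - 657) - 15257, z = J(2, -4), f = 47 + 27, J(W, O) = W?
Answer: -575887800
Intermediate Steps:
f = 74
z = 2
M = -8680 (M = 6577 - 15257 = -8680)
D(H, y) = 2 - 63*H (D(H, y) = -63*H + 2 = 2 - 63*H)
(M + D(f, -43))*(44881 - 1711) = (-8680 + (2 - 63*74))*(44881 - 1711) = (-8680 + (2 - 4662))*43170 = (-8680 - 4660)*43170 = -13340*43170 = -575887800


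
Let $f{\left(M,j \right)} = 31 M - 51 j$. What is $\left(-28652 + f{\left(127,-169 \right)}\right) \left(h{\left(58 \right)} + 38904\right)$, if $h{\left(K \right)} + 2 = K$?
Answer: $-627100160$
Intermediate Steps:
$f{\left(M,j \right)} = - 51 j + 31 M$
$h{\left(K \right)} = -2 + K$
$\left(-28652 + f{\left(127,-169 \right)}\right) \left(h{\left(58 \right)} + 38904\right) = \left(-28652 + \left(\left(-51\right) \left(-169\right) + 31 \cdot 127\right)\right) \left(\left(-2 + 58\right) + 38904\right) = \left(-28652 + \left(8619 + 3937\right)\right) \left(56 + 38904\right) = \left(-28652 + 12556\right) 38960 = \left(-16096\right) 38960 = -627100160$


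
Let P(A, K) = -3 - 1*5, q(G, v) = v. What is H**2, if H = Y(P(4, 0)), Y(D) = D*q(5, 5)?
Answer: 1600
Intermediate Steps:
P(A, K) = -8 (P(A, K) = -3 - 5 = -8)
Y(D) = 5*D (Y(D) = D*5 = 5*D)
H = -40 (H = 5*(-8) = -40)
H**2 = (-40)**2 = 1600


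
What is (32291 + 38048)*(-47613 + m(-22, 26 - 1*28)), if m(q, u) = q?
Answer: -3350598265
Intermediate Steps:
(32291 + 38048)*(-47613 + m(-22, 26 - 1*28)) = (32291 + 38048)*(-47613 - 22) = 70339*(-47635) = -3350598265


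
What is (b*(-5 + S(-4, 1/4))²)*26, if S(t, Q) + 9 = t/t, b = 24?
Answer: 105456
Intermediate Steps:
S(t, Q) = -8 (S(t, Q) = -9 + t/t = -9 + 1 = -8)
(b*(-5 + S(-4, 1/4))²)*26 = (24*(-5 - 8)²)*26 = (24*(-13)²)*26 = (24*169)*26 = 4056*26 = 105456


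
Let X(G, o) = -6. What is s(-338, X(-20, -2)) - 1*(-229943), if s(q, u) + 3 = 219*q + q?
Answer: 155580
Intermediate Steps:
s(q, u) = -3 + 220*q (s(q, u) = -3 + (219*q + q) = -3 + 220*q)
s(-338, X(-20, -2)) - 1*(-229943) = (-3 + 220*(-338)) - 1*(-229943) = (-3 - 74360) + 229943 = -74363 + 229943 = 155580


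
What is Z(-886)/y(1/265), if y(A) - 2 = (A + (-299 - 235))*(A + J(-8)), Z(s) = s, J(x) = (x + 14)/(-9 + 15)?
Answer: 31109675/18750472 ≈ 1.6591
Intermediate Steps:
J(x) = 7/3 + x/6 (J(x) = (14 + x)/6 = (14 + x)*(⅙) = 7/3 + x/6)
y(A) = 2 + (1 + A)*(-534 + A) (y(A) = 2 + (A + (-299 - 235))*(A + (7/3 + (⅙)*(-8))) = 2 + (A - 534)*(A + (7/3 - 4/3)) = 2 + (-534 + A)*(A + 1) = 2 + (-534 + A)*(1 + A) = 2 + (1 + A)*(-534 + A))
Z(-886)/y(1/265) = -886/(-532 + (1/265)² - 533/265) = -886/(-532 + (1/265)² - 533*1/265) = -886/(-532 + 1/70225 - 533/265) = -886/(-37500944/70225) = -886*(-70225/37500944) = 31109675/18750472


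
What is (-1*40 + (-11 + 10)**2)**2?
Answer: 1521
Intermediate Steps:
(-1*40 + (-11 + 10)**2)**2 = (-40 + (-1)**2)**2 = (-40 + 1)**2 = (-39)**2 = 1521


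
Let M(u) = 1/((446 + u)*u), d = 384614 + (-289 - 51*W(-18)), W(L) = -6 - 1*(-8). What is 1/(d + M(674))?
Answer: 754880/290042258241 ≈ 2.6027e-6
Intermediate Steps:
W(L) = 2 (W(L) = -6 + 8 = 2)
d = 384223 (d = 384614 + (-289 - 51*2) = 384614 + (-289 - 102) = 384614 - 391 = 384223)
M(u) = 1/(u*(446 + u))
1/(d + M(674)) = 1/(384223 + 1/(674*(446 + 674))) = 1/(384223 + (1/674)/1120) = 1/(384223 + (1/674)*(1/1120)) = 1/(384223 + 1/754880) = 1/(290042258241/754880) = 754880/290042258241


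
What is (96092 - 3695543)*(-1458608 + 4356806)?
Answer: -10431921689298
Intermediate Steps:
(96092 - 3695543)*(-1458608 + 4356806) = -3599451*2898198 = -10431921689298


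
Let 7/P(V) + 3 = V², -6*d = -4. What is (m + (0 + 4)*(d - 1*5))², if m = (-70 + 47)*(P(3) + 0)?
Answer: 70225/36 ≈ 1950.7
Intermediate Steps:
d = ⅔ (d = -⅙*(-4) = ⅔ ≈ 0.66667)
P(V) = 7/(-3 + V²)
m = -161/6 (m = (-70 + 47)*(7/(-3 + 3²) + 0) = -23*(7/(-3 + 9) + 0) = -23*(7/6 + 0) = -23*7/6 = -161/6 ≈ -26.833)
(m + (0 + 4)*(d - 1*5))² = (-161/6 + (0 + 4)*(⅔ - 1*5))² = (-161/6 + 4*(⅔ - 5))² = (-161/6 + 4*(-13/3))² = (-161/6 - 52/3)² = (-265/6)² = 70225/36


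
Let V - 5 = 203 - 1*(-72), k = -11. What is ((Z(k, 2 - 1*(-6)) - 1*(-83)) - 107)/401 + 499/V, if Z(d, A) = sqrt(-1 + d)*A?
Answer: 193379/112280 + 16*I*sqrt(3)/401 ≈ 1.7223 + 0.069109*I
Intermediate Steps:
V = 280 (V = 5 + (203 - 1*(-72)) = 5 + (203 + 72) = 5 + 275 = 280)
Z(d, A) = A*sqrt(-1 + d)
((Z(k, 2 - 1*(-6)) - 1*(-83)) - 107)/401 + 499/V = (((2 - 1*(-6))*sqrt(-1 - 11) - 1*(-83)) - 107)/401 + 499/280 = (((2 + 6)*sqrt(-12) + 83) - 107)*(1/401) + 499*(1/280) = ((8*(2*I*sqrt(3)) + 83) - 107)*(1/401) + 499/280 = ((16*I*sqrt(3) + 83) - 107)*(1/401) + 499/280 = ((83 + 16*I*sqrt(3)) - 107)*(1/401) + 499/280 = (-24 + 16*I*sqrt(3))*(1/401) + 499/280 = (-24/401 + 16*I*sqrt(3)/401) + 499/280 = 193379/112280 + 16*I*sqrt(3)/401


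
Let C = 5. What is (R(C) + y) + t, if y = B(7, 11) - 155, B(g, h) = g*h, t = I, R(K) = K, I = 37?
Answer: -36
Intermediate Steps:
t = 37
y = -78 (y = 7*11 - 155 = 77 - 155 = -78)
(R(C) + y) + t = (5 - 78) + 37 = -73 + 37 = -36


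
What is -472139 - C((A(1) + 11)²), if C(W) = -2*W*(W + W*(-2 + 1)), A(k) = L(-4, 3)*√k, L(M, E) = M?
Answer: -472139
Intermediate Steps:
A(k) = -4*√k
C(W) = 0 (C(W) = -2*W*(W + W*(-1)) = -2*W*(W - W) = -2*W*0 = -2*0 = 0)
-472139 - C((A(1) + 11)²) = -472139 - 1*0 = -472139 + 0 = -472139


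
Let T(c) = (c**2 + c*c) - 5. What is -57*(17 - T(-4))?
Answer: 570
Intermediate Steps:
T(c) = -5 + 2*c**2 (T(c) = (c**2 + c**2) - 5 = 2*c**2 - 5 = -5 + 2*c**2)
-57*(17 - T(-4)) = -57*(17 - (-5 + 2*(-4)**2)) = -57*(17 - (-5 + 2*16)) = -57*(17 - (-5 + 32)) = -57*(17 - 1*27) = -57*(17 - 27) = -57*(-10) = 570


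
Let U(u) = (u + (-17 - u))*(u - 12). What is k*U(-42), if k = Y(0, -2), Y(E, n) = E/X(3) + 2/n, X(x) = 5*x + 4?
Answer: -918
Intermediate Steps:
U(u) = 204 - 17*u (U(u) = -17*(-12 + u) = 204 - 17*u)
X(x) = 4 + 5*x
Y(E, n) = 2/n + E/19 (Y(E, n) = E/(4 + 5*3) + 2/n = E/(4 + 15) + 2/n = E/19 + 2/n = 2/n + E/19)
k = -1 (k = 2/(-2) + (1/19)*0 = 2*(-1/2) + 0 = -1 + 0 = -1)
k*U(-42) = -(204 - 17*(-42)) = -(204 + 714) = -1*918 = -918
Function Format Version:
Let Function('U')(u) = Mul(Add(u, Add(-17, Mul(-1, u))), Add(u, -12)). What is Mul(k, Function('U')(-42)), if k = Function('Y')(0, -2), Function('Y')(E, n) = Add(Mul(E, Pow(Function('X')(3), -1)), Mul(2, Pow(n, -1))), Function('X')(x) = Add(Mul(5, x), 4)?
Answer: -918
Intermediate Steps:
Function('U')(u) = Add(204, Mul(-17, u)) (Function('U')(u) = Mul(-17, Add(-12, u)) = Add(204, Mul(-17, u)))
Function('X')(x) = Add(4, Mul(5, x))
Function('Y')(E, n) = Add(Mul(2, Pow(n, -1)), Mul(Rational(1, 19), E)) (Function('Y')(E, n) = Add(Mul(E, Pow(Add(4, Mul(5, 3)), -1)), Mul(2, Pow(n, -1))) = Add(Mul(E, Pow(Add(4, 15), -1)), Mul(2, Pow(n, -1))) = Add(Mul(E, Pow(19, -1)), Mul(2, Pow(n, -1))) = Add(Mul(E, Rational(1, 19)), Mul(2, Pow(n, -1))) = Add(Mul(Rational(1, 19), E), Mul(2, Pow(n, -1))) = Add(Mul(2, Pow(n, -1)), Mul(Rational(1, 19), E)))
k = -1 (k = Add(Mul(2, Pow(-2, -1)), Mul(Rational(1, 19), 0)) = Add(Mul(2, Rational(-1, 2)), 0) = Add(-1, 0) = -1)
Mul(k, Function('U')(-42)) = Mul(-1, Add(204, Mul(-17, -42))) = Mul(-1, Add(204, 714)) = Mul(-1, 918) = -918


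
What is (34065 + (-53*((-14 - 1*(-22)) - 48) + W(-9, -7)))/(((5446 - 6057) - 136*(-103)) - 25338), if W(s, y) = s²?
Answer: -36266/11941 ≈ -3.0371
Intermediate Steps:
(34065 + (-53*((-14 - 1*(-22)) - 48) + W(-9, -7)))/(((5446 - 6057) - 136*(-103)) - 25338) = (34065 + (-53*((-14 - 1*(-22)) - 48) + (-9)²))/(((5446 - 6057) - 136*(-103)) - 25338) = (34065 + (-53*((-14 + 22) - 48) + 81))/((-611 + 14008) - 25338) = (34065 + (-53*(8 - 48) + 81))/(13397 - 25338) = (34065 + (-53*(-40) + 81))/(-11941) = (34065 + (2120 + 81))*(-1/11941) = (34065 + 2201)*(-1/11941) = 36266*(-1/11941) = -36266/11941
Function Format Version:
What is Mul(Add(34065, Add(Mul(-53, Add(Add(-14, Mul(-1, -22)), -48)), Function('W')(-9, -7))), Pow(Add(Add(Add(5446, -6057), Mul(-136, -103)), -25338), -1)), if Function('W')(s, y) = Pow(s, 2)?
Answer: Rational(-36266, 11941) ≈ -3.0371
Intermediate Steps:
Mul(Add(34065, Add(Mul(-53, Add(Add(-14, Mul(-1, -22)), -48)), Function('W')(-9, -7))), Pow(Add(Add(Add(5446, -6057), Mul(-136, -103)), -25338), -1)) = Mul(Add(34065, Add(Mul(-53, Add(Add(-14, Mul(-1, -22)), -48)), Pow(-9, 2))), Pow(Add(Add(Add(5446, -6057), Mul(-136, -103)), -25338), -1)) = Mul(Add(34065, Add(Mul(-53, Add(Add(-14, 22), -48)), 81)), Pow(Add(Add(-611, 14008), -25338), -1)) = Mul(Add(34065, Add(Mul(-53, Add(8, -48)), 81)), Pow(Add(13397, -25338), -1)) = Mul(Add(34065, Add(Mul(-53, -40), 81)), Pow(-11941, -1)) = Mul(Add(34065, Add(2120, 81)), Rational(-1, 11941)) = Mul(Add(34065, 2201), Rational(-1, 11941)) = Mul(36266, Rational(-1, 11941)) = Rational(-36266, 11941)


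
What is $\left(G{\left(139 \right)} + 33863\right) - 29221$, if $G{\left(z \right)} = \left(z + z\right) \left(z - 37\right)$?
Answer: $32998$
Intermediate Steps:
$G{\left(z \right)} = 2 z \left(-37 + z\right)$
$\left(G{\left(139 \right)} + 33863\right) - 29221 = \left(2 \cdot 139 \left(-37 + 139\right) + 33863\right) - 29221 = \left(2 \cdot 139 \cdot 102 + 33863\right) - 29221 = \left(28356 + 33863\right) - 29221 = 62219 - 29221 = 32998$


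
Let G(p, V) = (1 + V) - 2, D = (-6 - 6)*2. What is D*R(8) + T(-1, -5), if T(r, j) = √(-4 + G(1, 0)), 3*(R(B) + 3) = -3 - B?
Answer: 160 + I*√5 ≈ 160.0 + 2.2361*I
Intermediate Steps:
R(B) = -4 - B/3 (R(B) = -3 + (-3 - B)/3 = -3 + (-1 - B/3) = -4 - B/3)
D = -24 (D = -12*2 = -24)
G(p, V) = -1 + V
T(r, j) = I*√5 (T(r, j) = √(-4 + (-1 + 0)) = √(-4 - 1) = √(-5) = I*√5)
D*R(8) + T(-1, -5) = -24*(-4 - ⅓*8) + I*√5 = -24*(-4 - 8/3) + I*√5 = -24*(-20/3) + I*√5 = 160 + I*√5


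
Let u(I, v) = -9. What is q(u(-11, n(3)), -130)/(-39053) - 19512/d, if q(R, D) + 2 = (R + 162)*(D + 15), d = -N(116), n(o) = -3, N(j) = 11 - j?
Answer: -36197831/195265 ≈ -185.38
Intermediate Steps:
d = 105 (d = -(11 - 1*116) = -(11 - 116) = -1*(-105) = 105)
q(R, D) = -2 + (15 + D)*(162 + R) (q(R, D) = -2 + (R + 162)*(D + 15) = -2 + (162 + R)*(15 + D) = -2 + (15 + D)*(162 + R))
q(u(-11, n(3)), -130)/(-39053) - 19512/d = (2428 + 15*(-9) + 162*(-130) - 130*(-9))/(-39053) - 19512/105 = (2428 - 135 - 21060 + 1170)*(-1/39053) - 19512*1/105 = -17597*(-1/39053) - 6504/35 = 17597/39053 - 6504/35 = -36197831/195265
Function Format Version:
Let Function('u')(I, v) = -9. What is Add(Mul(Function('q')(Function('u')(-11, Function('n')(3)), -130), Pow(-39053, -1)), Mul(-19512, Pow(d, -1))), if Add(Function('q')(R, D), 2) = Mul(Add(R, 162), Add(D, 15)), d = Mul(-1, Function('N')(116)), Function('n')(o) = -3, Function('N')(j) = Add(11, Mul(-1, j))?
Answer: Rational(-36197831, 195265) ≈ -185.38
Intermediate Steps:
d = 105 (d = Mul(-1, Add(11, Mul(-1, 116))) = Mul(-1, Add(11, -116)) = Mul(-1, -105) = 105)
Function('q')(R, D) = Add(-2, Mul(Add(15, D), Add(162, R))) (Function('q')(R, D) = Add(-2, Mul(Add(R, 162), Add(D, 15))) = Add(-2, Mul(Add(162, R), Add(15, D))) = Add(-2, Mul(Add(15, D), Add(162, R))))
Add(Mul(Function('q')(Function('u')(-11, Function('n')(3)), -130), Pow(-39053, -1)), Mul(-19512, Pow(d, -1))) = Add(Mul(Add(2428, Mul(15, -9), Mul(162, -130), Mul(-130, -9)), Pow(-39053, -1)), Mul(-19512, Pow(105, -1))) = Add(Mul(Add(2428, -135, -21060, 1170), Rational(-1, 39053)), Mul(-19512, Rational(1, 105))) = Add(Mul(-17597, Rational(-1, 39053)), Rational(-6504, 35)) = Add(Rational(17597, 39053), Rational(-6504, 35)) = Rational(-36197831, 195265)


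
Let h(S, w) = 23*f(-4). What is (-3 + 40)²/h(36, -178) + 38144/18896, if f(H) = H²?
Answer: 2494101/434608 ≈ 5.7387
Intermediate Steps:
h(S, w) = 368 (h(S, w) = 23*(-4)² = 23*16 = 368)
(-3 + 40)²/h(36, -178) + 38144/18896 = (-3 + 40)²/368 + 38144/18896 = 37²*(1/368) + 38144*(1/18896) = 1369*(1/368) + 2384/1181 = 1369/368 + 2384/1181 = 2494101/434608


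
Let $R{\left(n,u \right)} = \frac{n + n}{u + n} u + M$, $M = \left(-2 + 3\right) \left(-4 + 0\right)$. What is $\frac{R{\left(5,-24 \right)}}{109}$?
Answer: $\frac{164}{2071} \approx 0.079189$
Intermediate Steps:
$M = -4$ ($M = 1 \left(-4\right) = -4$)
$R{\left(n,u \right)} = -4 + \frac{2 n u}{n + u}$ ($R{\left(n,u \right)} = \frac{n + n}{u + n} u - 4 = \frac{2 n}{n + u} u - 4 = \frac{2 n u}{n + u} - 4 = -4 + \frac{2 n u}{n + u}$)
$\frac{R{\left(5,-24 \right)}}{109} = \frac{2 \frac{1}{5 - 24} \left(\left(-2\right) 5 - -48 + 5 \left(-24\right)\right)}{109} = \frac{2 \left(-10 + 48 - 120\right)}{-19} \cdot \frac{1}{109} = 2 \left(- \frac{1}{19}\right) \left(-82\right) \frac{1}{109} = \frac{164}{19} \cdot \frac{1}{109} = \frac{164}{2071}$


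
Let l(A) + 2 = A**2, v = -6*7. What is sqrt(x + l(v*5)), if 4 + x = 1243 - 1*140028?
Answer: 23*I*sqrt(179) ≈ 307.72*I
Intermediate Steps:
v = -42
l(A) = -2 + A**2
x = -138789 (x = -4 + (1243 - 1*140028) = -4 + (1243 - 140028) = -4 - 138785 = -138789)
sqrt(x + l(v*5)) = sqrt(-138789 + (-2 + (-42*5)**2)) = sqrt(-138789 + (-2 + (-210)**2)) = sqrt(-138789 + (-2 + 44100)) = sqrt(-138789 + 44098) = sqrt(-94691) = 23*I*sqrt(179)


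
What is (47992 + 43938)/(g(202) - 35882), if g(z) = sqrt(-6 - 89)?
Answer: -3298632260/1287518019 - 91930*I*sqrt(95)/1287518019 ≈ -2.562 - 0.00069593*I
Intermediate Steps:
g(z) = I*sqrt(95) (g(z) = sqrt(-95) = I*sqrt(95))
(47992 + 43938)/(g(202) - 35882) = (47992 + 43938)/(I*sqrt(95) - 35882) = 91930/(-35882 + I*sqrt(95))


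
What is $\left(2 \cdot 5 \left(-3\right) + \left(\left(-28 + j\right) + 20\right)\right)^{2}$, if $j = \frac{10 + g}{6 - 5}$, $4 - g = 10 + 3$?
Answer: $1369$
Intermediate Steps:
$g = -9$ ($g = 4 - \left(10 + 3\right) = 4 - 13 = -9$)
$j = 1$ ($j = \frac{10 - 9}{6 - 5} = 1 \cdot 1^{-1} = 1 \cdot 1 = 1$)
$\left(2 \cdot 5 \left(-3\right) + \left(\left(-28 + j\right) + 20\right)\right)^{2} = \left(2 \cdot 5 \left(-3\right) + \left(\left(-28 + 1\right) + 20\right)\right)^{2} = \left(10 \left(-3\right) + \left(-27 + 20\right)\right)^{2} = \left(-30 - 7\right)^{2} = \left(-37\right)^{2} = 1369$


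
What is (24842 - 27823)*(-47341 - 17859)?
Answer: 194361200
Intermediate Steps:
(24842 - 27823)*(-47341 - 17859) = -2981*(-65200) = 194361200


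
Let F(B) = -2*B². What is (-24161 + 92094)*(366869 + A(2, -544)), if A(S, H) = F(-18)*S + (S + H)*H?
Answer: 44864379793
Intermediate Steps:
A(S, H) = -648*S + H*(H + S) (A(S, H) = (-2*(-18)²)*S + (S + H)*H = (-2*324)*S + (H + S)*H = -648*S + H*(H + S))
(-24161 + 92094)*(366869 + A(2, -544)) = (-24161 + 92094)*(366869 + ((-544)² - 648*2 - 544*2)) = 67933*(366869 + (295936 - 1296 - 1088)) = 67933*(366869 + 293552) = 67933*660421 = 44864379793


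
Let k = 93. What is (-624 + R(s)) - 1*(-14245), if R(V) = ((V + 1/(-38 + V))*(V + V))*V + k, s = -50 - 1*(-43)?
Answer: 586162/45 ≈ 13026.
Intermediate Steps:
s = -7 (s = -50 + 43 = -7)
R(V) = 93 + 2*V**2*(V + 1/(-38 + V)) (R(V) = ((V + 1/(-38 + V))*(V + V))*V + 93 = ((V + 1/(-38 + V))*(2*V))*V + 93 = (2*V*(V + 1/(-38 + V)))*V + 93 = 2*V**2*(V + 1/(-38 + V)) + 93 = 93 + 2*V**2*(V + 1/(-38 + V)))
(-624 + R(s)) - 1*(-14245) = (-624 + (-3534 - 76*(-7)**3 + 2*(-7)**2 + 2*(-7)**4 + 93*(-7))/(-38 - 7)) - 1*(-14245) = (-624 + (-3534 - 76*(-343) + 2*49 + 2*2401 - 651)/(-45)) + 14245 = (-624 - (-3534 + 26068 + 98 + 4802 - 651)/45) + 14245 = (-624 - 1/45*26783) + 14245 = (-624 - 26783/45) + 14245 = -54863/45 + 14245 = 586162/45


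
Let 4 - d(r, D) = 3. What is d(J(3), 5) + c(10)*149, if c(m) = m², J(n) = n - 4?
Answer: 14901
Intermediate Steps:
J(n) = -4 + n
d(r, D) = 1 (d(r, D) = 4 - 1*3 = 4 - 3 = 1)
d(J(3), 5) + c(10)*149 = 1 + 10²*149 = 1 + 100*149 = 1 + 14900 = 14901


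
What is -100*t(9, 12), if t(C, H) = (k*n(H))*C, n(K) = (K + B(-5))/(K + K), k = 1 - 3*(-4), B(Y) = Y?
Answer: -6825/2 ≈ -3412.5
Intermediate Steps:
k = 13 (k = 1 + 12 = 13)
n(K) = (-5 + K)/(2*K) (n(K) = (K - 5)/(K + K) = (-5 + K)/((2*K)) = (-5 + K)*(1/(2*K)) = (-5 + K)/(2*K))
t(C, H) = 13*C*(-5 + H)/(2*H) (t(C, H) = (13*((-5 + H)/(2*H)))*C = (13*(-5 + H)/(2*H))*C = 13*C*(-5 + H)/(2*H))
-100*t(9, 12) = -650*9*(-5 + 12)/12 = -650*9*7/12 = -100*273/8 = -6825/2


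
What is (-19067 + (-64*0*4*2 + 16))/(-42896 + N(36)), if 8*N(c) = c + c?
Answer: 19051/42887 ≈ 0.44421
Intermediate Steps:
N(c) = c/4 (N(c) = (c + c)/8 = (2*c)/8 = c/4)
(-19067 + (-64*0*4*2 + 16))/(-42896 + N(36)) = (-19067 + (-64*0*4*2 + 16))/(-42896 + (¼)*36) = (-19067 + (-0*2 + 16))/(-42896 + 9) = (-19067 + (-64*0 + 16))/(-42887) = (-19067 + (0 + 16))*(-1/42887) = (-19067 + 16)*(-1/42887) = -19051*(-1/42887) = 19051/42887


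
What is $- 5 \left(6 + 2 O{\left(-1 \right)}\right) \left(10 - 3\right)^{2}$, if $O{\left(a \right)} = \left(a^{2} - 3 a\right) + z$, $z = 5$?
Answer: $-5880$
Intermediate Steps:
$O{\left(a \right)} = 5 + a^{2} - 3 a$ ($O{\left(a \right)} = \left(a^{2} - 3 a\right) + 5 = 5 + a^{2} - 3 a$)
$- 5 \left(6 + 2 O{\left(-1 \right)}\right) \left(10 - 3\right)^{2} = - 5 \left(6 + 2 \left(5 + \left(-1\right)^{2} - -3\right)\right) \left(10 - 3\right)^{2} = - 5 \left(6 + 2 \left(5 + 1 + 3\right)\right) 7^{2} = - 5 \left(6 + 2 \cdot 9\right) 49 = - 5 \left(6 + 18\right) 49 = \left(-5\right) 24 \cdot 49 = \left(-120\right) 49 = -5880$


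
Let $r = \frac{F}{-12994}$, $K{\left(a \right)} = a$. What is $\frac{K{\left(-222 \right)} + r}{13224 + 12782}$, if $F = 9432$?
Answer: $- \frac{723525}{84480491} \approx -0.0085644$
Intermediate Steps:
$r = - \frac{4716}{6497}$ ($r = \frac{9432}{-12994} = 9432 \left(- \frac{1}{12994}\right) = - \frac{4716}{6497} \approx -0.72587$)
$\frac{K{\left(-222 \right)} + r}{13224 + 12782} = \frac{-222 - \frac{4716}{6497}}{13224 + 12782} = - \frac{1447050}{6497 \cdot 26006} = \left(- \frac{1447050}{6497}\right) \frac{1}{26006} = - \frac{723525}{84480491}$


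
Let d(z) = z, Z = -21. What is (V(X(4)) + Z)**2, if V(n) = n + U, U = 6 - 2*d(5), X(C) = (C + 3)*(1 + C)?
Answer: 100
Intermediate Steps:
X(C) = (1 + C)*(3 + C) (X(C) = (3 + C)*(1 + C) = (1 + C)*(3 + C))
U = -4 (U = 6 - 2*5 = 6 - 10 = -4)
V(n) = -4 + n (V(n) = n - 4 = -4 + n)
(V(X(4)) + Z)**2 = ((-4 + (3 + 4**2 + 4*4)) - 21)**2 = ((-4 + (3 + 16 + 16)) - 21)**2 = ((-4 + 35) - 21)**2 = (31 - 21)**2 = 10**2 = 100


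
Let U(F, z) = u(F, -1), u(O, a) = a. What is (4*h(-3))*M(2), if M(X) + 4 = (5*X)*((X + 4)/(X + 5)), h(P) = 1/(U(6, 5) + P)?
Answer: -32/7 ≈ -4.5714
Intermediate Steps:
U(F, z) = -1
h(P) = 1/(-1 + P)
M(X) = -4 + 5*X*(4 + X)/(5 + X) (M(X) = -4 + (5*X)*((X + 4)/(X + 5)) = -4 + (5*X)*((4 + X)/(5 + X)) = -4 + 5*X*(4 + X)/(5 + X))
(4*h(-3))*M(2) = (4/(-1 - 3))*((-20 + 5*2² + 16*2)/(5 + 2)) = (4/(-4))*((-20 + 5*4 + 32)/7) = (4*(-¼))*((-20 + 20 + 32)/7) = -32/7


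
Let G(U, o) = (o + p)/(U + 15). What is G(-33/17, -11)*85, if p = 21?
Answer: 7225/111 ≈ 65.090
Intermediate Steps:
G(U, o) = (21 + o)/(15 + U) (G(U, o) = (o + 21)/(U + 15) = (21 + o)/(15 + U))
G(-33/17, -11)*85 = ((21 - 11)/(15 - 33/17))*85 = (10/(15 - 33*1/17))*85 = (10/(15 - 33/17))*85 = (10/(222/17))*85 = ((17/222)*10)*85 = (85/111)*85 = 7225/111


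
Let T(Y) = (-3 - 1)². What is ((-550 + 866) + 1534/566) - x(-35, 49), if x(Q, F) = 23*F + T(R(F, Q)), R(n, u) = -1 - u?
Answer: -233274/283 ≈ -824.29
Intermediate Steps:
T(Y) = 16 (T(Y) = (-4)² = 16)
x(Q, F) = 16 + 23*F (x(Q, F) = 23*F + 16 = 16 + 23*F)
((-550 + 866) + 1534/566) - x(-35, 49) = ((-550 + 866) + 1534/566) - (16 + 23*49) = (316 + 1534*(1/566)) - (16 + 1127) = (316 + 767/283) - 1*1143 = 90195/283 - 1143 = -233274/283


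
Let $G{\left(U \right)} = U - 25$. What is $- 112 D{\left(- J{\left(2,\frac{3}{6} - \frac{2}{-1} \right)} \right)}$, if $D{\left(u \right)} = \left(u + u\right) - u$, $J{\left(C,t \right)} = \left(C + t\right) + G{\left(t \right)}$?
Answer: $-2016$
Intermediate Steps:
$G{\left(U \right)} = -25 + U$ ($G{\left(U \right)} = U - 25 = -25 + U$)
$J{\left(C,t \right)} = -25 + C + 2 t$ ($J{\left(C,t \right)} = \left(C + t\right) + \left(-25 + t\right) = -25 + C + 2 t$)
$D{\left(u \right)} = u$ ($D{\left(u \right)} = 2 u - u = u$)
$- 112 D{\left(- J{\left(2,\frac{3}{6} - \frac{2}{-1} \right)} \right)} = - 112 \left(- (-25 + 2 + 2 \left(\frac{3}{6} - \frac{2}{-1}\right))\right) = - 112 \left(- (-25 + 2 + 2 \left(3 \cdot \frac{1}{6} - -2\right))\right) = - 112 \left(- (-25 + 2 + 2 \left(\frac{1}{2} + 2\right))\right) = - 112 \left(- (-25 + 2 + 2 \cdot \frac{5}{2})\right) = - 112 \left(- (-25 + 2 + 5)\right) = - 112 \left(\left(-1\right) \left(-18\right)\right) = \left(-112\right) 18 = -2016$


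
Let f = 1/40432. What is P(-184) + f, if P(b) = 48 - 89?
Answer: -1657711/40432 ≈ -41.000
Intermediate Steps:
P(b) = -41
f = 1/40432 ≈ 2.4733e-5
P(-184) + f = -41 + 1/40432 = -1657711/40432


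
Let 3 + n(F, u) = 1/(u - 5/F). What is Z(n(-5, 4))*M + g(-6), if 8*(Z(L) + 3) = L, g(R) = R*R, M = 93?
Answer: -5511/20 ≈ -275.55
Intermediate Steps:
n(F, u) = -3 + 1/(u - 5/F)
g(R) = R²
Z(L) = -3 + L/8
Z(n(-5, 4))*M + g(-6) = (-3 + ((15 - 5 - 3*(-5)*4)/(-5 - 5*4))/8)*93 + (-6)² = (-3 + ((15 - 5 + 60)/(-5 - 20))/8)*93 + 36 = (-3 + (70/(-25))/8)*93 + 36 = (-3 + (-1/25*70)/8)*93 + 36 = (-3 + (⅛)*(-14/5))*93 + 36 = (-3 - 7/20)*93 + 36 = -67/20*93 + 36 = -6231/20 + 36 = -5511/20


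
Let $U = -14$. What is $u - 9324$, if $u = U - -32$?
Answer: $-9306$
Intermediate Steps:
$u = 18$ ($u = -14 - -32 = -14 + 32 = 18$)
$u - 9324 = 18 - 9324 = -9306$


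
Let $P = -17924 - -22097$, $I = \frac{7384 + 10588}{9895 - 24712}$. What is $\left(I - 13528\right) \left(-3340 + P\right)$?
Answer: $- \frac{166985135884}{14817} \approx -1.127 \cdot 10^{7}$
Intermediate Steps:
$I = - \frac{17972}{14817}$ ($I = \frac{17972}{-14817} = 17972 \left(- \frac{1}{14817}\right) = - \frac{17972}{14817} \approx -1.2129$)
$P = 4173$ ($P = -17924 + 22097 = 4173$)
$\left(I - 13528\right) \left(-3340 + P\right) = \left(- \frac{17972}{14817} - 13528\right) \left(-3340 + 4173\right) = \left(- \frac{200462348}{14817}\right) 833 = - \frac{166985135884}{14817}$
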